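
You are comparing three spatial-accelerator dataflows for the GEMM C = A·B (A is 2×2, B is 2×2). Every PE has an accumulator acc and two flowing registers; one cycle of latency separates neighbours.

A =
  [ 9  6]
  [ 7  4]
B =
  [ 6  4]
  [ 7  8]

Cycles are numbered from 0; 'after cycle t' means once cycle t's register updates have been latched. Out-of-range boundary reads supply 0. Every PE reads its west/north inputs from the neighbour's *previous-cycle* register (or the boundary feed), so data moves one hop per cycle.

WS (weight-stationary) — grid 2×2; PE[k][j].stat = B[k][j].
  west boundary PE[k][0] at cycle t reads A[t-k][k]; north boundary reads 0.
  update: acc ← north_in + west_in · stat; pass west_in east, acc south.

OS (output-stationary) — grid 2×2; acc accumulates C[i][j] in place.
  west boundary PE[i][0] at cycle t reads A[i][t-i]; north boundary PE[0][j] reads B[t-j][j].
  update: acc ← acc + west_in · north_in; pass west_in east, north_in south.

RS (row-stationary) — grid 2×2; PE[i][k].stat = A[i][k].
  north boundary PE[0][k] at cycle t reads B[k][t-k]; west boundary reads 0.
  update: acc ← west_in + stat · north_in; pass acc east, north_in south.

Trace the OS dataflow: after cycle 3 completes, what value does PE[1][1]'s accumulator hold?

OS (2×2). Following PE[1][1] plus its west/north inputs:
  t=0 PE[0][1]: acc=0 h=0 v=0
  t=0 PE[1][0]: acc=0 h=0 v=0
  t=0 PE[1][1]: acc=0 h=0 v=0
  t=1 PE[0][1]: acc=36 h=9 v=4
  t=1 PE[1][0]: acc=42 h=7 v=6
  t=1 PE[1][1]: acc=0 h=0 v=0
  t=2 PE[0][1]: acc=84 h=6 v=8
  t=2 PE[1][0]: acc=70 h=4 v=7
  t=2 PE[1][1]: acc=28 h=7 v=4
  t=3 PE[0][1]: acc=84 h=0 v=0
  t=3 PE[1][0]: acc=70 h=0 v=0
  t=3 PE[1][1]: acc=60 h=4 v=8

PE[1][1].acc = 60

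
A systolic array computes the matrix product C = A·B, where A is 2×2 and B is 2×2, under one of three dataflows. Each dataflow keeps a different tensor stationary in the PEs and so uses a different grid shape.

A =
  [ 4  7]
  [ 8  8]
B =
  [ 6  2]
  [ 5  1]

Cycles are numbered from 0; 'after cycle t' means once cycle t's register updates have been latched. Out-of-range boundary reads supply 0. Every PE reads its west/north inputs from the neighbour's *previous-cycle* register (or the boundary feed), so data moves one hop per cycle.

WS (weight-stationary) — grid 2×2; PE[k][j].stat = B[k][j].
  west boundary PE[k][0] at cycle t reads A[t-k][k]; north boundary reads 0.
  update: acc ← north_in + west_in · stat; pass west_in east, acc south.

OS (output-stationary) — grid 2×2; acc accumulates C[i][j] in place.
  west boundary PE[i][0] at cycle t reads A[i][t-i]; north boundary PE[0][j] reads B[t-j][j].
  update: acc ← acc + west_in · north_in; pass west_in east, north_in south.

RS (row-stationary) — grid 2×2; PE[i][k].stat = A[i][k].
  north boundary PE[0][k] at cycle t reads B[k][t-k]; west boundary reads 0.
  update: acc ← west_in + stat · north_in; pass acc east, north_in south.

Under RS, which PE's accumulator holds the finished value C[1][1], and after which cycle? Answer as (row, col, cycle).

(row, col, cycle) = (1, 1, 3)

Under RS, C[1][1] lands at PE[1][1]:
  [0] (1,1) acc=0 (h:0 v:0)
  [1] (1,1) acc=0 (h:0 v:0)
  [2] (1,1) acc=88 (h:88 v:5)
  [3] (1,1) acc=24 (h:24 v:1)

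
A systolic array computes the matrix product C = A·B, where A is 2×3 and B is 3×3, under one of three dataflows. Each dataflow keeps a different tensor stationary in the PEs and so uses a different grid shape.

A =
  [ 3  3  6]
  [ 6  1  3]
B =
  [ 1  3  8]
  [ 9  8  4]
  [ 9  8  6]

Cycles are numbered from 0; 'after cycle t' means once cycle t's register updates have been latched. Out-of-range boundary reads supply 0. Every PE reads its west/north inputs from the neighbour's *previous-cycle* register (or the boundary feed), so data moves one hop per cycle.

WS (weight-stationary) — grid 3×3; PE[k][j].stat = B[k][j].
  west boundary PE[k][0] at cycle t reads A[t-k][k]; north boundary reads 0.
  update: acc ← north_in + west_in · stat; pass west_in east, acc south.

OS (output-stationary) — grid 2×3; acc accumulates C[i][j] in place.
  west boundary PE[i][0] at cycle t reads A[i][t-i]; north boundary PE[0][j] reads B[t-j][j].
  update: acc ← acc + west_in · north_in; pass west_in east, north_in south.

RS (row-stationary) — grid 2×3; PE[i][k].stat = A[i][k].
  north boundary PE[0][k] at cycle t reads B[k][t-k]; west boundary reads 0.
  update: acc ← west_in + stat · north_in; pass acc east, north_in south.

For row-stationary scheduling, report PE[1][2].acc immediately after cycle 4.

PE[1][2].acc = 50

Tracing RS — 2×3 array, target PE[1][2]:
  step 0 · PE0,2: acc=0; fwd→0 fwd↓0
  step 0 · PE1,1: acc=0; fwd→0 fwd↓0
  step 0 · PE1,2: acc=0; fwd→0 fwd↓0
  step 1 · PE0,2: acc=0; fwd→0 fwd↓0
  step 1 · PE1,1: acc=0; fwd→0 fwd↓0
  step 1 · PE1,2: acc=0; fwd→0 fwd↓0
  step 2 · PE0,2: acc=84; fwd→84 fwd↓9
  step 2 · PE1,1: acc=15; fwd→15 fwd↓9
  step 2 · PE1,2: acc=0; fwd→0 fwd↓0
  step 3 · PE0,2: acc=81; fwd→81 fwd↓8
  step 3 · PE1,1: acc=26; fwd→26 fwd↓8
  step 3 · PE1,2: acc=42; fwd→42 fwd↓9
  step 4 · PE0,2: acc=72; fwd→72 fwd↓6
  step 4 · PE1,1: acc=52; fwd→52 fwd↓4
  step 4 · PE1,2: acc=50; fwd→50 fwd↓8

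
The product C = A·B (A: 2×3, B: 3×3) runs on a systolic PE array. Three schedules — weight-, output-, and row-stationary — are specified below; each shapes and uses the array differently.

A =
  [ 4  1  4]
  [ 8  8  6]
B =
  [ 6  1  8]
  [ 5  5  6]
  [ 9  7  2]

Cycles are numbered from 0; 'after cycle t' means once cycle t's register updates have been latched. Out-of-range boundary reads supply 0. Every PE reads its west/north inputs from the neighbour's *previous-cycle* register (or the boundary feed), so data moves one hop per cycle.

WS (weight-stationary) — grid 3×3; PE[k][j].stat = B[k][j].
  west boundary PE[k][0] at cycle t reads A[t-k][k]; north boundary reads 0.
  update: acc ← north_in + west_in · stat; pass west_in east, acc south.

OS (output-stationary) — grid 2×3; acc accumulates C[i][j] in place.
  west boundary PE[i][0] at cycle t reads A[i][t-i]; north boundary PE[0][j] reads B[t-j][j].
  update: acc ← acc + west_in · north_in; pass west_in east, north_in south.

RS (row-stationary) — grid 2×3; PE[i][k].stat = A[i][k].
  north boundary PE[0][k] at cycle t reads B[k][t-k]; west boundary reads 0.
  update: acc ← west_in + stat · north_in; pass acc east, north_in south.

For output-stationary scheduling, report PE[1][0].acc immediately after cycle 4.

PE[1][0].acc = 142

Tracing OS — 2×3 array, target PE[1][0]:
  0: (0,0).acc=24  regs=<4,6>
  0: (1,0).acc=0  regs=<0,0>
  1: (0,0).acc=29  regs=<1,5>
  1: (1,0).acc=48  regs=<8,6>
  2: (0,0).acc=65  regs=<4,9>
  2: (1,0).acc=88  regs=<8,5>
  3: (0,0).acc=65  regs=<0,0>
  3: (1,0).acc=142  regs=<6,9>
  4: (0,0).acc=65  regs=<0,0>
  4: (1,0).acc=142  regs=<0,0>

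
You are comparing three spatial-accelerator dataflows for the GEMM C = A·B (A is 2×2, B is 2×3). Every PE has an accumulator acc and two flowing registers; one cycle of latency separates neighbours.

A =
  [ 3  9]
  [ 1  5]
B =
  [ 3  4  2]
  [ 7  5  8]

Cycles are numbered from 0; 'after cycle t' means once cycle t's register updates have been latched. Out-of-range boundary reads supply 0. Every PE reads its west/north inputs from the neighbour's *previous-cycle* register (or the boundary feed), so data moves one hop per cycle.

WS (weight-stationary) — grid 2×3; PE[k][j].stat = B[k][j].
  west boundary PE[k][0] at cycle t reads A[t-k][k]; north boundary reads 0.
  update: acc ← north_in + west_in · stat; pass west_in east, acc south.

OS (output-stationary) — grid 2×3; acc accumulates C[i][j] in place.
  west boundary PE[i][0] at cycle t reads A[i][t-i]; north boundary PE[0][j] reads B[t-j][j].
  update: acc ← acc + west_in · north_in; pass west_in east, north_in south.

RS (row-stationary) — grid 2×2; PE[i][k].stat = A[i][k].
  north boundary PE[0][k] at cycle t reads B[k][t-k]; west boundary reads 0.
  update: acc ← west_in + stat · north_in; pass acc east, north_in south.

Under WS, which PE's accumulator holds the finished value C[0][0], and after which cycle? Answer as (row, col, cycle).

(row, col, cycle) = (1, 0, 1)

Under WS, C[0][0] lands at PE[1][0]:
  t=0 PE[1][0]: acc=0 h=0 v=0
  t=1 PE[1][0]: acc=72 h=9 v=72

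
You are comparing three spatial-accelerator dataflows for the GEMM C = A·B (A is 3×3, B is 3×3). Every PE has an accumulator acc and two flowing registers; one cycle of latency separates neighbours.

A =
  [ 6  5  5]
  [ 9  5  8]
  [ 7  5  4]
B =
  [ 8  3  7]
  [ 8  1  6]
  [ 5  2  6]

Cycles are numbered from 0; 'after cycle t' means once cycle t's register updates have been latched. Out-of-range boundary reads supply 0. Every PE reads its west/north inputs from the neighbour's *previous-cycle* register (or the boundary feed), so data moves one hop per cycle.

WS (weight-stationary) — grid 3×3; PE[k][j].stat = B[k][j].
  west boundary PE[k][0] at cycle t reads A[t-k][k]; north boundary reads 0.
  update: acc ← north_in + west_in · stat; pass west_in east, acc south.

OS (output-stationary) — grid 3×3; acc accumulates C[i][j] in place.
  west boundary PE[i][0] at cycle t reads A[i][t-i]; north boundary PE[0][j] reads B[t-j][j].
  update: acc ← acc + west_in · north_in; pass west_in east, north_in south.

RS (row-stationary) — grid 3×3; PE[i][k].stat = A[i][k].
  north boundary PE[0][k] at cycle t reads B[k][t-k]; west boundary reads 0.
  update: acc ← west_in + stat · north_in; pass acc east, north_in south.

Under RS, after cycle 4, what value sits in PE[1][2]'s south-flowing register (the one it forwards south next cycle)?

RS 3×3: PE[1][2] cycle-by-cycle (with neighbour feeds):
  0: (0,2).acc=0  regs=<0,0>
  0: (1,1).acc=0  regs=<0,0>
  0: (1,2).acc=0  regs=<0,0>
  1: (0,2).acc=0  regs=<0,0>
  1: (1,1).acc=0  regs=<0,0>
  1: (1,2).acc=0  regs=<0,0>
  2: (0,2).acc=113  regs=<113,5>
  2: (1,1).acc=112  regs=<112,8>
  2: (1,2).acc=0  regs=<0,0>
  3: (0,2).acc=33  regs=<33,2>
  3: (1,1).acc=32  regs=<32,1>
  3: (1,2).acc=152  regs=<152,5>
  4: (0,2).acc=102  regs=<102,6>
  4: (1,1).acc=93  regs=<93,6>
  4: (1,2).acc=48  regs=<48,2>

register = 2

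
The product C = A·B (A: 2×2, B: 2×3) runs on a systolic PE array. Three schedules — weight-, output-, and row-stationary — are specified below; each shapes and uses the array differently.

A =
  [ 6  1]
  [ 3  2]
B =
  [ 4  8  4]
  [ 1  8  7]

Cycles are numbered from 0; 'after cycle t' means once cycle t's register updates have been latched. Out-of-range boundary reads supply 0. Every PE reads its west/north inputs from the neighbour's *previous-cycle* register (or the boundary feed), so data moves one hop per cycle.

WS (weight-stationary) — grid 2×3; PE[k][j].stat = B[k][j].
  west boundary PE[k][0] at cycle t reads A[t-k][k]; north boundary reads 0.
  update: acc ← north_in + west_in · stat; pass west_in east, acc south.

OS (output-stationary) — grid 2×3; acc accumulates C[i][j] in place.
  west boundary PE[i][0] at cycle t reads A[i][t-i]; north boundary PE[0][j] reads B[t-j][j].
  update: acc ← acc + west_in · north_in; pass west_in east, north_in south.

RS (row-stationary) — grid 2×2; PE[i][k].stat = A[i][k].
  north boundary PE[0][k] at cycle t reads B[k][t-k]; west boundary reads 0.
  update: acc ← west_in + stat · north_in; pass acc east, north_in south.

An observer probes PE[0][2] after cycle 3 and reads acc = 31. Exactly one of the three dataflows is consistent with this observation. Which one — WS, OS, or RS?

— WS: 2×3; PE[0][2] trace:
  t=0 PE[0][2]: acc=0 h=0 v=0
  t=1 PE[0][2]: acc=0 h=0 v=0
  t=2 PE[0][2]: acc=24 h=6 v=24
  t=3 PE[0][2]: acc=12 h=3 v=12
— OS: 2×3; PE[0][2] trace:
  t=0 PE[0][2]: acc=0 h=0 v=0
  t=1 PE[0][2]: acc=0 h=0 v=0
  t=2 PE[0][2]: acc=24 h=6 v=4
  t=3 PE[0][2]: acc=31 h=1 v=7
RS: PE[0][2] is outside its 2×2 grid.

dataflow = OS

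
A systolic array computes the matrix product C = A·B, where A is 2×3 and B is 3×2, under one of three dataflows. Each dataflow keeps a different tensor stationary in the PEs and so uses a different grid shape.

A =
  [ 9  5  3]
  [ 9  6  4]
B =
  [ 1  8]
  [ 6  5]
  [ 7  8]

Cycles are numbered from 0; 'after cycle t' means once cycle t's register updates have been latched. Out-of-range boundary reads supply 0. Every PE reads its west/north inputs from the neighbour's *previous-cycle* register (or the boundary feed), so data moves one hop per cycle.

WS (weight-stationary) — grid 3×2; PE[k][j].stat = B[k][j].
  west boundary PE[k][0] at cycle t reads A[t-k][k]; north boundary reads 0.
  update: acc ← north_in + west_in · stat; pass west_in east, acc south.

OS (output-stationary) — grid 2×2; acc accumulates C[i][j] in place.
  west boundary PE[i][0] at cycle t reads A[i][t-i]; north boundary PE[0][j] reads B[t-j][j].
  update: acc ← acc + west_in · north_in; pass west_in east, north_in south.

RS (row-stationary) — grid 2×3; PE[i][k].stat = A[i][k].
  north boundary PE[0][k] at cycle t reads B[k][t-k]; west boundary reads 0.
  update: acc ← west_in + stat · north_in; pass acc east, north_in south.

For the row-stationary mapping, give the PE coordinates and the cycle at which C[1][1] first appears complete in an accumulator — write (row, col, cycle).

RS: C[1][1] accumulates in PE[1][2]:
  0: (1,2).acc=0  regs=<0,0>
  1: (1,2).acc=0  regs=<0,0>
  2: (1,2).acc=0  regs=<0,0>
  3: (1,2).acc=73  regs=<73,7>
  4: (1,2).acc=134  regs=<134,8>

(row, col, cycle) = (1, 2, 4)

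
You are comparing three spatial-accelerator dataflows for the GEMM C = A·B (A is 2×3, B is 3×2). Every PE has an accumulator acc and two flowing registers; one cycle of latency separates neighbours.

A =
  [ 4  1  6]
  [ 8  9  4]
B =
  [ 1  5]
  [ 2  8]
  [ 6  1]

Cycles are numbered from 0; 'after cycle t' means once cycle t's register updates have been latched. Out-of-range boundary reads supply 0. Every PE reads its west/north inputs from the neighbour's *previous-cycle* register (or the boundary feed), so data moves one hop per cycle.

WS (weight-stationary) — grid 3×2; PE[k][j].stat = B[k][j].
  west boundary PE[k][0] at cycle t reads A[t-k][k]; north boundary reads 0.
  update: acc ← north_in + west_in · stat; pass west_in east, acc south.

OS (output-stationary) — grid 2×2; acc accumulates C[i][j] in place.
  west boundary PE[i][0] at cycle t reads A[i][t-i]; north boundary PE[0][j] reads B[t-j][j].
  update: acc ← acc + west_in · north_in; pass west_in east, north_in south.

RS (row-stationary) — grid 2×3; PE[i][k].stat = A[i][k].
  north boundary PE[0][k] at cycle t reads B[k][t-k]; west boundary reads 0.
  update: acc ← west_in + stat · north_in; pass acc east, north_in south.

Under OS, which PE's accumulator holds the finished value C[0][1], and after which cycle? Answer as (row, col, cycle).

(row, col, cycle) = (0, 1, 3)

OS: C[0][1] accumulates in PE[0][1]:
  [0] (0,1) acc=0 (h:0 v:0)
  [1] (0,1) acc=20 (h:4 v:5)
  [2] (0,1) acc=28 (h:1 v:8)
  [3] (0,1) acc=34 (h:6 v:1)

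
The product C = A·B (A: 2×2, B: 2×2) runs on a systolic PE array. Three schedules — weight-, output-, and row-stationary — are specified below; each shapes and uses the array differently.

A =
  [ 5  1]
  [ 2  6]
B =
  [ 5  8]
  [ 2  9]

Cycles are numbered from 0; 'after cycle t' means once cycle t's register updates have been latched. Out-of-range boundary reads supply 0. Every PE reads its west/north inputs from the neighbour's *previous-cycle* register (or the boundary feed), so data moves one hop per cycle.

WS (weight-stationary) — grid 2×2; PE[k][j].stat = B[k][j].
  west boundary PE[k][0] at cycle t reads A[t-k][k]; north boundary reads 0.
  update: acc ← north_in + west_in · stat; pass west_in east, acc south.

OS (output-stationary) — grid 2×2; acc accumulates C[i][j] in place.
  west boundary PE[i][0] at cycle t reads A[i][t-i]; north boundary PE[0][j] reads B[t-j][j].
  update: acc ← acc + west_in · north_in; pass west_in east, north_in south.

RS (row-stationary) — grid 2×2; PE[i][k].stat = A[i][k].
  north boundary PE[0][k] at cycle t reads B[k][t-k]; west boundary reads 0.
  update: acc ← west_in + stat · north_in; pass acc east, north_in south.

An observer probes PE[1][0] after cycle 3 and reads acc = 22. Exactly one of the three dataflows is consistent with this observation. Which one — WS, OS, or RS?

dataflow = OS

Under WS (2×2), PE[1][0]:
  @0  [1,0]  acc 0  |  →0  ↓0
  @1  [1,0]  acc 27  |  →1  ↓27
  @2  [1,0]  acc 22  |  →6  ↓22
  @3  [1,0]  acc 0  |  →0  ↓0
Under OS (2×2), PE[1][0]:
  @0  [1,0]  acc 0  |  →0  ↓0
  @1  [1,0]  acc 10  |  →2  ↓5
  @2  [1,0]  acc 22  |  →6  ↓2
  @3  [1,0]  acc 22  |  →0  ↓0
Under RS (2×2), PE[1][0]:
  @0  [1,0]  acc 0  |  →0  ↓0
  @1  [1,0]  acc 10  |  →10  ↓5
  @2  [1,0]  acc 16  |  →16  ↓8
  @3  [1,0]  acc 0  |  →0  ↓0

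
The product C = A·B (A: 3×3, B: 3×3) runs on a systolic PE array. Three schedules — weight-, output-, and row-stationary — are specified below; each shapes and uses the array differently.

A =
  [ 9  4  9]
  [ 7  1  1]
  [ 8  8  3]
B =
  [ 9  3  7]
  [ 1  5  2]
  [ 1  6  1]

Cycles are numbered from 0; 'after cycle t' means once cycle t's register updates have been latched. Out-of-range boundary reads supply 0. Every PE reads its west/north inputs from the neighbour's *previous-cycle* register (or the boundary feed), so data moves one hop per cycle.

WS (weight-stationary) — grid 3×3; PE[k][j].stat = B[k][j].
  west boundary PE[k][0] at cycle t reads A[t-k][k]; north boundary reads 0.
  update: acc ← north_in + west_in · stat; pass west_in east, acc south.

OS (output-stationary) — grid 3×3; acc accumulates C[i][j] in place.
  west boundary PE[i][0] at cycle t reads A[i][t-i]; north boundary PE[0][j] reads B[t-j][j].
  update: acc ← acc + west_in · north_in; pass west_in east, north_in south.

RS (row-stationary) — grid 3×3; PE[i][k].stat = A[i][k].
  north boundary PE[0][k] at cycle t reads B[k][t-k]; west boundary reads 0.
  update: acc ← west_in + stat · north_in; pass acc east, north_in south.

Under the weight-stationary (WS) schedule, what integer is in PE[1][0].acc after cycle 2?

WS on a 3×3 grid — tracing PE[1][0] and its feeders:
  after 0 — PE[0][0] acc=81, pass-E 9, pass-S 81
  after 0 — PE[1][0] acc=0, pass-E 0, pass-S 0
  after 1 — PE[0][0] acc=63, pass-E 7, pass-S 63
  after 1 — PE[1][0] acc=85, pass-E 4, pass-S 85
  after 2 — PE[0][0] acc=72, pass-E 8, pass-S 72
  after 2 — PE[1][0] acc=64, pass-E 1, pass-S 64

PE[1][0].acc = 64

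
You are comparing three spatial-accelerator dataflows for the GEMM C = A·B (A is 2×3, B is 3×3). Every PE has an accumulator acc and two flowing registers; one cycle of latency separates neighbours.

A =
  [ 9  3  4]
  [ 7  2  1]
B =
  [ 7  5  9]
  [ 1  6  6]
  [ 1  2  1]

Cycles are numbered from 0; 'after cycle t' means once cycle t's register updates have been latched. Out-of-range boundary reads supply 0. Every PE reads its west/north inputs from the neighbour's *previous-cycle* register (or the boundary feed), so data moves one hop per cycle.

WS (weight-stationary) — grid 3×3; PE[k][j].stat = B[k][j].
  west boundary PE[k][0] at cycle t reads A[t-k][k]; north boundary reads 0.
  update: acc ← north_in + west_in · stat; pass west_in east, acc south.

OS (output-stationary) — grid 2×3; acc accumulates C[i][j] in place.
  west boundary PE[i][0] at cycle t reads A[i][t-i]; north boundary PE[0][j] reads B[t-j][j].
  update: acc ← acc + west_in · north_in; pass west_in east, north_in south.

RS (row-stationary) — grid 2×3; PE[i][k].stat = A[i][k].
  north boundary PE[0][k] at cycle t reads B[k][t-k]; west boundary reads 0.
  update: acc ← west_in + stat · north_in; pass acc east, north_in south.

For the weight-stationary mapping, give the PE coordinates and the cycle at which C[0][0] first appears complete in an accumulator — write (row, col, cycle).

(row, col, cycle) = (2, 0, 2)

WS — PE[2][0] is where C[0][0] collects:
  t=0 PE[2][0]: acc=0 h=0 v=0
  t=1 PE[2][0]: acc=0 h=0 v=0
  t=2 PE[2][0]: acc=70 h=4 v=70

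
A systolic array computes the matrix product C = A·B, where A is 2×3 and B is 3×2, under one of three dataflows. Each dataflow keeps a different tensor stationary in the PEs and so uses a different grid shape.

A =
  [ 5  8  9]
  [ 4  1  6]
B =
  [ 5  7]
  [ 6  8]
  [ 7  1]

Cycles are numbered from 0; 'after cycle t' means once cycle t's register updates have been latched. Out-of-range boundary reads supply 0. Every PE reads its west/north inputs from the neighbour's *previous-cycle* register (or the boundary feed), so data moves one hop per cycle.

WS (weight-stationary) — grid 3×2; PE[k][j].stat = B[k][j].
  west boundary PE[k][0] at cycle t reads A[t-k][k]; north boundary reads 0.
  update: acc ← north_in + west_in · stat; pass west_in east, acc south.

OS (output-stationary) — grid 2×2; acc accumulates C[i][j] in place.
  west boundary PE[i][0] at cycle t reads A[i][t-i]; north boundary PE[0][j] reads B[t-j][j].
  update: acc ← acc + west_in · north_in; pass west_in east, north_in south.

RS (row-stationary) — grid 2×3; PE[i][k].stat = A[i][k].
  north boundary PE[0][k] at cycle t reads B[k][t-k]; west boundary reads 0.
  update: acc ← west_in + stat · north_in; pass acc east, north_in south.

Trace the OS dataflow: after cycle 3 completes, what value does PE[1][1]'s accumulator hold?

OS (2×2). Following PE[1][1] plus its west/north inputs:
  0: (0,1).acc=0  regs=<0,0>
  0: (1,0).acc=0  regs=<0,0>
  0: (1,1).acc=0  regs=<0,0>
  1: (0,1).acc=35  regs=<5,7>
  1: (1,0).acc=20  regs=<4,5>
  1: (1,1).acc=0  regs=<0,0>
  2: (0,1).acc=99  regs=<8,8>
  2: (1,0).acc=26  regs=<1,6>
  2: (1,1).acc=28  regs=<4,7>
  3: (0,1).acc=108  regs=<9,1>
  3: (1,0).acc=68  regs=<6,7>
  3: (1,1).acc=36  regs=<1,8>

PE[1][1].acc = 36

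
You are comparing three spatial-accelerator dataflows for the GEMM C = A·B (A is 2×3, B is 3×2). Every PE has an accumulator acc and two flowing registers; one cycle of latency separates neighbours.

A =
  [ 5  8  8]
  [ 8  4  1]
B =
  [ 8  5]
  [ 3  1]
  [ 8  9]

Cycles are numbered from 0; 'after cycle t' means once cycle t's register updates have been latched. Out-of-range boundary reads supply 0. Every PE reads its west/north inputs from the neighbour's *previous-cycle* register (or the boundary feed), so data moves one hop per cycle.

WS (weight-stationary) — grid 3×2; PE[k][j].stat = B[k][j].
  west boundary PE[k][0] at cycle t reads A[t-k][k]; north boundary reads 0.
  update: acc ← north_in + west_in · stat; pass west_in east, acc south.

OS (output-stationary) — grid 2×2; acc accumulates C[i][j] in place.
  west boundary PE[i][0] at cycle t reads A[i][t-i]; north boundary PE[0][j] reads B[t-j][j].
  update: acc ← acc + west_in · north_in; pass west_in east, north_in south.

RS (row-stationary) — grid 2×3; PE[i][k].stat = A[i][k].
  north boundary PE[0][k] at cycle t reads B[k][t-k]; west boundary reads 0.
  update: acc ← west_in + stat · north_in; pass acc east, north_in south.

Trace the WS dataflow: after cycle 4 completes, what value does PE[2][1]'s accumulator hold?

WS 3×2: PE[2][1] cycle-by-cycle (with neighbour feeds):
  0: (1,1).acc=0  regs=<0,0>
  0: (2,0).acc=0  regs=<0,0>
  0: (2,1).acc=0  regs=<0,0>
  1: (1,1).acc=0  regs=<0,0>
  1: (2,0).acc=0  regs=<0,0>
  1: (2,1).acc=0  regs=<0,0>
  2: (1,1).acc=33  regs=<8,33>
  2: (2,0).acc=128  regs=<8,128>
  2: (2,1).acc=0  regs=<0,0>
  3: (1,1).acc=44  regs=<4,44>
  3: (2,0).acc=84  regs=<1,84>
  3: (2,1).acc=105  regs=<8,105>
  4: (1,1).acc=0  regs=<0,0>
  4: (2,0).acc=0  regs=<0,0>
  4: (2,1).acc=53  regs=<1,53>

PE[2][1].acc = 53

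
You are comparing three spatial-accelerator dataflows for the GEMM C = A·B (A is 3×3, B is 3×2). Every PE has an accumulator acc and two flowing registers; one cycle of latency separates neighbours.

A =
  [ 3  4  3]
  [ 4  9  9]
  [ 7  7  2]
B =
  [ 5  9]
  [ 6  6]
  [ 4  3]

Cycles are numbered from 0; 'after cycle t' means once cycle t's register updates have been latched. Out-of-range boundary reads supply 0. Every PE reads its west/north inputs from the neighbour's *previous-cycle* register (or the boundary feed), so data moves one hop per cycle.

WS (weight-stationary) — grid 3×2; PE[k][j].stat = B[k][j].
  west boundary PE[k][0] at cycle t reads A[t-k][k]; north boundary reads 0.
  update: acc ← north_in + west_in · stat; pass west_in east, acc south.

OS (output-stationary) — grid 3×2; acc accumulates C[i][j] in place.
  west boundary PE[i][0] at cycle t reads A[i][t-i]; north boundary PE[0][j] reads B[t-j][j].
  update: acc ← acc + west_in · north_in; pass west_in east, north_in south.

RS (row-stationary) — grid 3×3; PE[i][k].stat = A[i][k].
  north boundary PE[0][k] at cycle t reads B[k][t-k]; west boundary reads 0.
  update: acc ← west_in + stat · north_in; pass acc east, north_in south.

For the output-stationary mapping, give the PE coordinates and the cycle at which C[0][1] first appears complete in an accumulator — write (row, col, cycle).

(row, col, cycle) = (0, 1, 3)

OS — PE[0][1] is where C[0][1] collects:
  cycle 0: PE[0][1] → acc 0, east 0, south 0
  cycle 1: PE[0][1] → acc 27, east 3, south 9
  cycle 2: PE[0][1] → acc 51, east 4, south 6
  cycle 3: PE[0][1] → acc 60, east 3, south 3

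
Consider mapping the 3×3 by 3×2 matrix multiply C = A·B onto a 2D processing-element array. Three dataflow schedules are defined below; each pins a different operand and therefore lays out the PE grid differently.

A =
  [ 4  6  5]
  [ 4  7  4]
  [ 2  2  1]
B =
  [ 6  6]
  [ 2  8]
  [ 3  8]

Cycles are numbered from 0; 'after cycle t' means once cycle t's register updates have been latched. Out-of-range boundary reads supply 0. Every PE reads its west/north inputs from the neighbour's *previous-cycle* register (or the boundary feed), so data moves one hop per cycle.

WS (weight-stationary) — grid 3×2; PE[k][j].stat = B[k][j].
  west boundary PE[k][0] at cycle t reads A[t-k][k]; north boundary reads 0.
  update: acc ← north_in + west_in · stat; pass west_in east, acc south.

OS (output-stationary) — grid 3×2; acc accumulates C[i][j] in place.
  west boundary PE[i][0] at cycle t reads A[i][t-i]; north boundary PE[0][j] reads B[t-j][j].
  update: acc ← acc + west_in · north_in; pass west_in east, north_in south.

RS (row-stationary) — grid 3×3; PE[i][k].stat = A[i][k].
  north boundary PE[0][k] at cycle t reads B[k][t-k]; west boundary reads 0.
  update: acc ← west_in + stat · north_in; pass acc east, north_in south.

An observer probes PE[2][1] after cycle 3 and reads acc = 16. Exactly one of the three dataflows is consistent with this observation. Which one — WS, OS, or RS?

dataflow = RS

— WS: 3×2; PE[2][1] trace:
  0: (2,1).acc=0  regs=<0,0>
  1: (2,1).acc=0  regs=<0,0>
  2: (2,1).acc=0  regs=<0,0>
  3: (2,1).acc=112  regs=<5,112>
— OS: 3×2; PE[2][1] trace:
  0: (2,1).acc=0  regs=<0,0>
  1: (2,1).acc=0  regs=<0,0>
  2: (2,1).acc=0  regs=<0,0>
  3: (2,1).acc=12  regs=<2,6>
— RS: 3×3; PE[2][1] trace:
  0: (2,1).acc=0  regs=<0,0>
  1: (2,1).acc=0  regs=<0,0>
  2: (2,1).acc=0  regs=<0,0>
  3: (2,1).acc=16  regs=<16,2>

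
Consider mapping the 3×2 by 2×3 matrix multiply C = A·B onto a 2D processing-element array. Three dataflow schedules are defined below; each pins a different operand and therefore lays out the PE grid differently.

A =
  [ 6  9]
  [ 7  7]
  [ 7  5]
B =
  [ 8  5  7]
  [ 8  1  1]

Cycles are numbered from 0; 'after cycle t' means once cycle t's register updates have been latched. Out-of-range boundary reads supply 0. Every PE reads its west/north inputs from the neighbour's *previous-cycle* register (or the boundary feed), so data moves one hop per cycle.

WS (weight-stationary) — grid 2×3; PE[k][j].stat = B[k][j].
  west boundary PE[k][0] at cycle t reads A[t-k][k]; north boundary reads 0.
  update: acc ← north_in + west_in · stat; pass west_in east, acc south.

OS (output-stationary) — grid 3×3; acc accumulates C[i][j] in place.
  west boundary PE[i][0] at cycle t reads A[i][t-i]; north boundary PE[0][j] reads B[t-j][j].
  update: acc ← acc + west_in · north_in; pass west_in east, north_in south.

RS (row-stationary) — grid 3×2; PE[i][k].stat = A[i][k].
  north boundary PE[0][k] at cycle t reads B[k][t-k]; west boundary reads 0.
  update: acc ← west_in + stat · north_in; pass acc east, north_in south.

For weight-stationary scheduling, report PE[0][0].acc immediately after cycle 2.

WS 2×3: PE[0][0] cycle-by-cycle (with neighbour feeds):
  0: (0,0).acc=48  regs=<6,48>
  1: (0,0).acc=56  regs=<7,56>
  2: (0,0).acc=56  regs=<7,56>

PE[0][0].acc = 56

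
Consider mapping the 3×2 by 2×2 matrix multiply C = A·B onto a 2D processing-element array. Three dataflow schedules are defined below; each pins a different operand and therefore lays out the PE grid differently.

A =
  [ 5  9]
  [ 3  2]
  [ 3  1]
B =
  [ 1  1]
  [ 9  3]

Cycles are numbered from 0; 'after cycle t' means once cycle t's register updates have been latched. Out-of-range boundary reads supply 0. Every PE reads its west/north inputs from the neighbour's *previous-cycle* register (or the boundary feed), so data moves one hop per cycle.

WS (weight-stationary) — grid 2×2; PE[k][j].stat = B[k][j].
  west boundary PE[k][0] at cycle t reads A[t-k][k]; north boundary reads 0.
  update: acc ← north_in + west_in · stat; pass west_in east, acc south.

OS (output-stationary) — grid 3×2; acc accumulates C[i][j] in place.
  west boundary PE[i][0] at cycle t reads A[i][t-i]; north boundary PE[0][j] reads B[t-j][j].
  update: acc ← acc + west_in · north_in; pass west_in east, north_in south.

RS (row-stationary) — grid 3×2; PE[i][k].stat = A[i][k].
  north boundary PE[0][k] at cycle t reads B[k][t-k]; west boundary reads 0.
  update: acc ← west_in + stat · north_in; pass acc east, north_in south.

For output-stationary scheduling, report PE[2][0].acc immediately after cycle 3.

PE[2][0].acc = 12

OS (3×2). Following PE[2][0] plus its west/north inputs:
  c0 r1c0: 0 / 0 / 0
  c0 r2c0: 0 / 0 / 0
  c1 r1c0: 3 / 3 / 1
  c1 r2c0: 0 / 0 / 0
  c2 r1c0: 21 / 2 / 9
  c2 r2c0: 3 / 3 / 1
  c3 r1c0: 21 / 0 / 0
  c3 r2c0: 12 / 1 / 9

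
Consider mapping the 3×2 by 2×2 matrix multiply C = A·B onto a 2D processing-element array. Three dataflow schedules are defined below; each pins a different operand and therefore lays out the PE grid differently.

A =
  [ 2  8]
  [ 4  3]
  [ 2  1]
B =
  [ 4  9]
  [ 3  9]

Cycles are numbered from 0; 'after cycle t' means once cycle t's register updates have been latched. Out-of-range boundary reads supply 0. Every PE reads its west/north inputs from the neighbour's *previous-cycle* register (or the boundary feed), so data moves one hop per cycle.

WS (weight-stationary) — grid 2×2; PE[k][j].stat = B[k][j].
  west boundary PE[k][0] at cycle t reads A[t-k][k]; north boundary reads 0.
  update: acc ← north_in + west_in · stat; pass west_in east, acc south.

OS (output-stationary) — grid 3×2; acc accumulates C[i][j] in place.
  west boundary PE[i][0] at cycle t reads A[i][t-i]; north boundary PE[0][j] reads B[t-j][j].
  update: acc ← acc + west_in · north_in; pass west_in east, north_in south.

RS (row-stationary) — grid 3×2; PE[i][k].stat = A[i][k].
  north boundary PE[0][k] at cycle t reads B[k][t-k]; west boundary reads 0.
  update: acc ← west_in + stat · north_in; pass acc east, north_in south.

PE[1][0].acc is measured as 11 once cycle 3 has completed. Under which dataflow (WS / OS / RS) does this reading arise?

dataflow = WS

Under WS (2×2), PE[1][0]:
  [0] (1,0) acc=0 (h:0 v:0)
  [1] (1,0) acc=32 (h:8 v:32)
  [2] (1,0) acc=25 (h:3 v:25)
  [3] (1,0) acc=11 (h:1 v:11)
Under OS (3×2), PE[1][0]:
  [0] (1,0) acc=0 (h:0 v:0)
  [1] (1,0) acc=16 (h:4 v:4)
  [2] (1,0) acc=25 (h:3 v:3)
  [3] (1,0) acc=25 (h:0 v:0)
Under RS (3×2), PE[1][0]:
  [0] (1,0) acc=0 (h:0 v:0)
  [1] (1,0) acc=16 (h:16 v:4)
  [2] (1,0) acc=36 (h:36 v:9)
  [3] (1,0) acc=0 (h:0 v:0)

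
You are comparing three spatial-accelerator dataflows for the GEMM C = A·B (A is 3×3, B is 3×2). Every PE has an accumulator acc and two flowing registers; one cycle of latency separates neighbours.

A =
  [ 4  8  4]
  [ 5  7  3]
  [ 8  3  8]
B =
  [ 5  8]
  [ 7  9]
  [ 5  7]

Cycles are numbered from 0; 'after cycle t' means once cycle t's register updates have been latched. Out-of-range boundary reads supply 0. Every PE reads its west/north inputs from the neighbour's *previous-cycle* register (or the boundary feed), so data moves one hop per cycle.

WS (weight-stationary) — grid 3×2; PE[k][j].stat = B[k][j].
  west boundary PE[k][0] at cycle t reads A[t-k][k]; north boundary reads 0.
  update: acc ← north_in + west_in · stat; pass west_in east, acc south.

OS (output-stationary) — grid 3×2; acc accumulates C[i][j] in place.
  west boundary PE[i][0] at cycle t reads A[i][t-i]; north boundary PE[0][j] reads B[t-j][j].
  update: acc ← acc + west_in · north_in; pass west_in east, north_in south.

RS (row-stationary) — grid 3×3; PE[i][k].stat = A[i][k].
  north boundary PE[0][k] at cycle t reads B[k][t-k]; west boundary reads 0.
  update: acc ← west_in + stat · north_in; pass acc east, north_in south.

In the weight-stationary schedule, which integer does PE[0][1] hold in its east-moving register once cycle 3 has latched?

WS on a 3×2 grid — tracing PE[0][1] and its feeders:
  t=0 PE[0][0]: acc=20 h=4 v=20
  t=0 PE[0][1]: acc=0 h=0 v=0
  t=1 PE[0][0]: acc=25 h=5 v=25
  t=1 PE[0][1]: acc=32 h=4 v=32
  t=2 PE[0][0]: acc=40 h=8 v=40
  t=2 PE[0][1]: acc=40 h=5 v=40
  t=3 PE[0][0]: acc=0 h=0 v=0
  t=3 PE[0][1]: acc=64 h=8 v=64

register = 8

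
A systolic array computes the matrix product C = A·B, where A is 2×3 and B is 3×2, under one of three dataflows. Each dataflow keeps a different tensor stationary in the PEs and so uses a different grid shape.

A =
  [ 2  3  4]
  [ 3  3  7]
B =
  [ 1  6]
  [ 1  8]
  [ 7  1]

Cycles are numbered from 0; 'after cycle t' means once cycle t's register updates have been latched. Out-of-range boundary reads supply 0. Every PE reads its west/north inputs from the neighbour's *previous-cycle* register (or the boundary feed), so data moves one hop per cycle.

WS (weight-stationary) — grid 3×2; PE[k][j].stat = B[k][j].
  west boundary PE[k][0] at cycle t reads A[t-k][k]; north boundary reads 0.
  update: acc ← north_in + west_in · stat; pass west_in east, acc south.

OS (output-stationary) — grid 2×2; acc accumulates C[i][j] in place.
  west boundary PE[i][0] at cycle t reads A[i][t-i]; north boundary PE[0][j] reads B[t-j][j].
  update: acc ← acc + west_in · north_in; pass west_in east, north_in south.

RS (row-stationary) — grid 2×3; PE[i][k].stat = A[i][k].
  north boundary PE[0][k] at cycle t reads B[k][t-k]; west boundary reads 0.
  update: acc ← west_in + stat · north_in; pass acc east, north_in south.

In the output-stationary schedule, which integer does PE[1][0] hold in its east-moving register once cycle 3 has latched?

register = 7

OS on a 2×2 grid — tracing PE[1][0] and its feeders:
  c0 r0c0: 2 / 2 / 1
  c0 r1c0: 0 / 0 / 0
  c1 r0c0: 5 / 3 / 1
  c1 r1c0: 3 / 3 / 1
  c2 r0c0: 33 / 4 / 7
  c2 r1c0: 6 / 3 / 1
  c3 r0c0: 33 / 0 / 0
  c3 r1c0: 55 / 7 / 7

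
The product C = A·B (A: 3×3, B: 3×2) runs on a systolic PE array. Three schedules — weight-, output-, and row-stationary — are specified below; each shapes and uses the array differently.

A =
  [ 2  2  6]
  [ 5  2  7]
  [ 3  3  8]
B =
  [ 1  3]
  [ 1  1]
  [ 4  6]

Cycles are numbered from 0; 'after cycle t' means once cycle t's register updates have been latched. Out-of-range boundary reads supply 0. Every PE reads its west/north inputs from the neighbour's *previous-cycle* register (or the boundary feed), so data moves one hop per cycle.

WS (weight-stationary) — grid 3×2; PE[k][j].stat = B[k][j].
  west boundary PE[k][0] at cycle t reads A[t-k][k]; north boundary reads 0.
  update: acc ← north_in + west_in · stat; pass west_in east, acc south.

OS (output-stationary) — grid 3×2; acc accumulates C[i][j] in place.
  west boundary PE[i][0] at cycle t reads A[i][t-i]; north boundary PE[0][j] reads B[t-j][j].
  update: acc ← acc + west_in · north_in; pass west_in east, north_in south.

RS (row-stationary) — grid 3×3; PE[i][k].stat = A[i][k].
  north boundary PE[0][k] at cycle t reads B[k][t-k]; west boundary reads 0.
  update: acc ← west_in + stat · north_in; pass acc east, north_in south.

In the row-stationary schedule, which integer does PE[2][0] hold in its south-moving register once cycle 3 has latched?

register = 3

RS (3×3). Following PE[2][0] plus its west/north inputs:
  cycle 0: PE[1][0] → acc 0, east 0, south 0
  cycle 0: PE[2][0] → acc 0, east 0, south 0
  cycle 1: PE[1][0] → acc 5, east 5, south 1
  cycle 1: PE[2][0] → acc 0, east 0, south 0
  cycle 2: PE[1][0] → acc 15, east 15, south 3
  cycle 2: PE[2][0] → acc 3, east 3, south 1
  cycle 3: PE[1][0] → acc 0, east 0, south 0
  cycle 3: PE[2][0] → acc 9, east 9, south 3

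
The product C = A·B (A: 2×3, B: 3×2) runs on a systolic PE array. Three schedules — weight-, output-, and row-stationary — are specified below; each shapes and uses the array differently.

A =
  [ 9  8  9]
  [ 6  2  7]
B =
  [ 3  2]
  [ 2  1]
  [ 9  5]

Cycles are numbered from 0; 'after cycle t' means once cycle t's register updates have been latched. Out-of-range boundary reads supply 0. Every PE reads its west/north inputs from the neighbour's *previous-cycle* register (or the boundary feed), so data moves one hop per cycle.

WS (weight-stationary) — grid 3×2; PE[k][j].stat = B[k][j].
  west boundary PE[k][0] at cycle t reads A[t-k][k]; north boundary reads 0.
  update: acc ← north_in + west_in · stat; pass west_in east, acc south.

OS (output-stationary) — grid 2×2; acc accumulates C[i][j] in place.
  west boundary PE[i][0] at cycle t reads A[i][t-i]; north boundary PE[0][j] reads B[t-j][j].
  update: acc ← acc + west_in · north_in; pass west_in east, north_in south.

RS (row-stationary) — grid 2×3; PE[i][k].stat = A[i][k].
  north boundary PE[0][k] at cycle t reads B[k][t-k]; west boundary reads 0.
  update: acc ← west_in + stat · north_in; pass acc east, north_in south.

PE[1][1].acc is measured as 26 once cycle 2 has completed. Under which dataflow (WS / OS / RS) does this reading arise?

— WS: 3×2; PE[1][1] trace:
  step 0 · PE1,1: acc=0; fwd→0 fwd↓0
  step 1 · PE1,1: acc=0; fwd→0 fwd↓0
  step 2 · PE1,1: acc=26; fwd→8 fwd↓26
— OS: 2×2; PE[1][1] trace:
  step 0 · PE1,1: acc=0; fwd→0 fwd↓0
  step 1 · PE1,1: acc=0; fwd→0 fwd↓0
  step 2 · PE1,1: acc=12; fwd→6 fwd↓2
— RS: 2×3; PE[1][1] trace:
  step 0 · PE1,1: acc=0; fwd→0 fwd↓0
  step 1 · PE1,1: acc=0; fwd→0 fwd↓0
  step 2 · PE1,1: acc=22; fwd→22 fwd↓2

dataflow = WS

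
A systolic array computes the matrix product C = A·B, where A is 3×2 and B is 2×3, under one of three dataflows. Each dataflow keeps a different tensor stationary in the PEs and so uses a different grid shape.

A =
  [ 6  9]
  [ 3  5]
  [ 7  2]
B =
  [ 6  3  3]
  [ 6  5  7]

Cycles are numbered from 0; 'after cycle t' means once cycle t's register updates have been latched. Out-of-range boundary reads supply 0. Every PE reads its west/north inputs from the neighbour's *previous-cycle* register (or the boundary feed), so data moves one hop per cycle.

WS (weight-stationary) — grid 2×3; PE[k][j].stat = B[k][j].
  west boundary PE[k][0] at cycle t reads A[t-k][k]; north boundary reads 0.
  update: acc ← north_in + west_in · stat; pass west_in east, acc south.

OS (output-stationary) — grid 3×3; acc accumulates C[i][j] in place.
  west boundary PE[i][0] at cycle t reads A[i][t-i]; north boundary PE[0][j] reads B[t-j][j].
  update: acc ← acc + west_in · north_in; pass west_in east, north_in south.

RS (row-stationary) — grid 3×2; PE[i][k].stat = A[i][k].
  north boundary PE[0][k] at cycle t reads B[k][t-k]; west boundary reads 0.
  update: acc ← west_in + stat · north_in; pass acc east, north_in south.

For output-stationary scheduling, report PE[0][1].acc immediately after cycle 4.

PE[0][1].acc = 63

Tracing OS — 3×3 array, target PE[0][1]:
  @0  [0,0]  acc 36  |  →6  ↓6
  @0  [0,1]  acc 0  |  →0  ↓0
  @1  [0,0]  acc 90  |  →9  ↓6
  @1  [0,1]  acc 18  |  →6  ↓3
  @2  [0,0]  acc 90  |  →0  ↓0
  @2  [0,1]  acc 63  |  →9  ↓5
  @3  [0,0]  acc 90  |  →0  ↓0
  @3  [0,1]  acc 63  |  →0  ↓0
  @4  [0,0]  acc 90  |  →0  ↓0
  @4  [0,1]  acc 63  |  →0  ↓0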